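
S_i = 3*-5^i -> [3, -15, 75, -375, 1875]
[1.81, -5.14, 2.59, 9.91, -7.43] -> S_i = Random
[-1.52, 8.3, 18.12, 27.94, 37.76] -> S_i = -1.52 + 9.82*i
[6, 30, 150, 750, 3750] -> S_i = 6*5^i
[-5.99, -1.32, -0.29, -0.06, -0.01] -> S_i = -5.99*0.22^i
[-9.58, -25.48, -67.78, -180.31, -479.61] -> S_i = -9.58*2.66^i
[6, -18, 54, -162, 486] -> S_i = 6*-3^i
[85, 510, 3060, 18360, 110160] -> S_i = 85*6^i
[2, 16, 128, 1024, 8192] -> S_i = 2*8^i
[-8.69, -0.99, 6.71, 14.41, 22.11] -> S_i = -8.69 + 7.70*i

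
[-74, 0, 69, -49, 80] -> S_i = Random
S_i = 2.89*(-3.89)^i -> [2.89, -11.24, 43.73, -170.12, 661.75]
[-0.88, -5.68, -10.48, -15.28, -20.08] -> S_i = -0.88 + -4.80*i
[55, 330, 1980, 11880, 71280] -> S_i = 55*6^i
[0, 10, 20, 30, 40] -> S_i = 0 + 10*i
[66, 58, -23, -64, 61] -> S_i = Random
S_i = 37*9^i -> [37, 333, 2997, 26973, 242757]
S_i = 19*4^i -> [19, 76, 304, 1216, 4864]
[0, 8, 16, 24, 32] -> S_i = 0 + 8*i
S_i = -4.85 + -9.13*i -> [-4.85, -13.98, -23.11, -32.24, -41.37]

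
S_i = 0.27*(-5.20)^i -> [0.27, -1.4, 7.3, -37.96, 197.41]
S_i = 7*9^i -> [7, 63, 567, 5103, 45927]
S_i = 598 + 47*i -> [598, 645, 692, 739, 786]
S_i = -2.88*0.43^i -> [-2.88, -1.24, -0.53, -0.23, -0.1]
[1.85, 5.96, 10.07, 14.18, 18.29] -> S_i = 1.85 + 4.11*i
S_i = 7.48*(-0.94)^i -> [7.48, -7.03, 6.61, -6.21, 5.84]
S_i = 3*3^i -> [3, 9, 27, 81, 243]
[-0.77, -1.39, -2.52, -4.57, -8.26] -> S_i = -0.77*1.81^i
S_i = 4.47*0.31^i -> [4.47, 1.39, 0.43, 0.13, 0.04]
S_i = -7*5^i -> [-7, -35, -175, -875, -4375]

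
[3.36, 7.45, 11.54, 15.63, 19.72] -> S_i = 3.36 + 4.09*i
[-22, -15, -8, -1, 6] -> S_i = -22 + 7*i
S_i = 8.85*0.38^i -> [8.85, 3.36, 1.28, 0.49, 0.18]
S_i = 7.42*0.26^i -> [7.42, 1.93, 0.5, 0.13, 0.03]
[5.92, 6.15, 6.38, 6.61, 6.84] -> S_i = 5.92 + 0.23*i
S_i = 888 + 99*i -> [888, 987, 1086, 1185, 1284]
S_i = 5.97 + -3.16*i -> [5.97, 2.81, -0.35, -3.51, -6.67]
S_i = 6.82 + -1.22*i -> [6.82, 5.6, 4.38, 3.16, 1.94]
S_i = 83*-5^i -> [83, -415, 2075, -10375, 51875]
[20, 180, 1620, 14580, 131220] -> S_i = 20*9^i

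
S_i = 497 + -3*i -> [497, 494, 491, 488, 485]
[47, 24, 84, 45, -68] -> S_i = Random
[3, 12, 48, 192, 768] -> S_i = 3*4^i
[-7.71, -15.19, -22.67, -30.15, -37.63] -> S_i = -7.71 + -7.48*i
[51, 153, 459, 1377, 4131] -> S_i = 51*3^i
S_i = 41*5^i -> [41, 205, 1025, 5125, 25625]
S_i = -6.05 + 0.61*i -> [-6.05, -5.44, -4.83, -4.22, -3.61]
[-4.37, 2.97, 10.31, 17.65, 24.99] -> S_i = -4.37 + 7.34*i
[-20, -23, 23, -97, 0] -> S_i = Random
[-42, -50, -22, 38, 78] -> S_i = Random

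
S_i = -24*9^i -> [-24, -216, -1944, -17496, -157464]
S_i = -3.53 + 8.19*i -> [-3.53, 4.66, 12.85, 21.04, 29.23]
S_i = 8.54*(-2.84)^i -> [8.54, -24.25, 68.88, -195.62, 555.56]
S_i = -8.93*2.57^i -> [-8.93, -22.95, -58.98, -151.58, -389.57]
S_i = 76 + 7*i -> [76, 83, 90, 97, 104]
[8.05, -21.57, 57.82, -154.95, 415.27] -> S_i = 8.05*(-2.68)^i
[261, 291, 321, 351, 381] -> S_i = 261 + 30*i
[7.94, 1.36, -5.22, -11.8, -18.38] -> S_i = 7.94 + -6.58*i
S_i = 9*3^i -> [9, 27, 81, 243, 729]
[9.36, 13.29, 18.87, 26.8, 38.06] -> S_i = 9.36*1.42^i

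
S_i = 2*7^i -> [2, 14, 98, 686, 4802]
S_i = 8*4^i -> [8, 32, 128, 512, 2048]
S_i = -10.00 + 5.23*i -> [-10.0, -4.77, 0.46, 5.69, 10.92]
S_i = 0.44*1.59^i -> [0.44, 0.7, 1.11, 1.77, 2.81]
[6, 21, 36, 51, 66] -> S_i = 6 + 15*i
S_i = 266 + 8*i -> [266, 274, 282, 290, 298]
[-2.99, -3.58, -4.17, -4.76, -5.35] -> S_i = -2.99 + -0.59*i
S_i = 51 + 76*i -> [51, 127, 203, 279, 355]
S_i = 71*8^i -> [71, 568, 4544, 36352, 290816]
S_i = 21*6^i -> [21, 126, 756, 4536, 27216]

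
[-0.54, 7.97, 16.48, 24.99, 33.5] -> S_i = -0.54 + 8.51*i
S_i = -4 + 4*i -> [-4, 0, 4, 8, 12]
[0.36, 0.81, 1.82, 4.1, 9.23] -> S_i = 0.36*2.25^i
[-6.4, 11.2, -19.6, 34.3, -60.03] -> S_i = -6.40*(-1.75)^i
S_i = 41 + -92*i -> [41, -51, -143, -235, -327]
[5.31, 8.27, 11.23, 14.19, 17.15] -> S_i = 5.31 + 2.96*i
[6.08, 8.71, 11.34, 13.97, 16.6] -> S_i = 6.08 + 2.63*i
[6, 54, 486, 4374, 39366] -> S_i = 6*9^i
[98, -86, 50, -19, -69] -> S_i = Random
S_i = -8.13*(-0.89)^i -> [-8.13, 7.24, -6.44, 5.73, -5.1]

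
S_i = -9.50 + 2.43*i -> [-9.5, -7.07, -4.64, -2.21, 0.22]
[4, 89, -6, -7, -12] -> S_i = Random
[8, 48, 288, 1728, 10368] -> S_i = 8*6^i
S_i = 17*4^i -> [17, 68, 272, 1088, 4352]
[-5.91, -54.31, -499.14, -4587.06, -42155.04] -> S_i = -5.91*9.19^i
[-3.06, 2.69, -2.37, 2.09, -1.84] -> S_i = -3.06*(-0.88)^i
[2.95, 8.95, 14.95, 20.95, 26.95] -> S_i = 2.95 + 6.00*i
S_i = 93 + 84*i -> [93, 177, 261, 345, 429]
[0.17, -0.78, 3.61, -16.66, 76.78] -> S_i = 0.17*(-4.61)^i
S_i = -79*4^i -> [-79, -316, -1264, -5056, -20224]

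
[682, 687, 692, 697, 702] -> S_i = 682 + 5*i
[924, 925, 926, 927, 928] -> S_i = 924 + 1*i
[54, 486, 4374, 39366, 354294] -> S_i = 54*9^i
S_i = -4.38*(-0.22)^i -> [-4.38, 0.96, -0.21, 0.05, -0.01]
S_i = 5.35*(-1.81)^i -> [5.35, -9.68, 17.53, -31.72, 57.42]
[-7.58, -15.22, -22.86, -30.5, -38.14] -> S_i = -7.58 + -7.64*i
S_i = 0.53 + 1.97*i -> [0.53, 2.5, 4.47, 6.44, 8.41]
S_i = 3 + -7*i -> [3, -4, -11, -18, -25]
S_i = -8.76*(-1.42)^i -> [-8.76, 12.44, -17.66, 25.08, -35.62]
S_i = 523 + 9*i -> [523, 532, 541, 550, 559]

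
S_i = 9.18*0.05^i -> [9.18, 0.46, 0.02, 0.0, 0.0]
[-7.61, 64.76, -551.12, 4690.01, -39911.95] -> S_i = -7.61*(-8.51)^i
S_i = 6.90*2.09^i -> [6.9, 14.42, 30.14, 62.99, 131.65]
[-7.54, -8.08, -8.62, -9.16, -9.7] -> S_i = -7.54 + -0.54*i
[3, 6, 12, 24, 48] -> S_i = 3*2^i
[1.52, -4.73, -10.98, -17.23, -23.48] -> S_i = 1.52 + -6.25*i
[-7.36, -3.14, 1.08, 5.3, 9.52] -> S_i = -7.36 + 4.22*i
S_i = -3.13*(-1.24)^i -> [-3.13, 3.88, -4.81, 5.97, -7.4]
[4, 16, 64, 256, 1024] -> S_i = 4*4^i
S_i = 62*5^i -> [62, 310, 1550, 7750, 38750]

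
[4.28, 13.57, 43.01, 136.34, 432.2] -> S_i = 4.28*3.17^i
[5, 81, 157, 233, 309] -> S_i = 5 + 76*i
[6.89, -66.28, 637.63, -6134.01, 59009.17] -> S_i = 6.89*(-9.62)^i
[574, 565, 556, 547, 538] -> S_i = 574 + -9*i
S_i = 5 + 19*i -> [5, 24, 43, 62, 81]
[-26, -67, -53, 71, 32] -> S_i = Random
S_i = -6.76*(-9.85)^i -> [-6.76, 66.59, -655.87, 6460.34, -63634.35]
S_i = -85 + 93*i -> [-85, 8, 101, 194, 287]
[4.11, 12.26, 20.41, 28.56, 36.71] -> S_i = 4.11 + 8.15*i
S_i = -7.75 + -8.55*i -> [-7.75, -16.3, -24.85, -33.4, -41.95]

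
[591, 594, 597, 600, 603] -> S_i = 591 + 3*i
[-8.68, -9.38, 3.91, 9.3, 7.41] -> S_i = Random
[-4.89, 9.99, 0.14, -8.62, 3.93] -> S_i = Random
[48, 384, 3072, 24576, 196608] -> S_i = 48*8^i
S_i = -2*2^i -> [-2, -4, -8, -16, -32]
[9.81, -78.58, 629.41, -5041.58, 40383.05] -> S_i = 9.81*(-8.01)^i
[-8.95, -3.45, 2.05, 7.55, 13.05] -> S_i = -8.95 + 5.50*i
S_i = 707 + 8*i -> [707, 715, 723, 731, 739]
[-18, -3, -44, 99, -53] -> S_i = Random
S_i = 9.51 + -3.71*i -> [9.51, 5.8, 2.09, -1.62, -5.33]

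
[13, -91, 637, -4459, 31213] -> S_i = 13*-7^i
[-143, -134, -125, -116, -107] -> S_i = -143 + 9*i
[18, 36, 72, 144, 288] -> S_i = 18*2^i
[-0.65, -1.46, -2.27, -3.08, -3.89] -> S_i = -0.65 + -0.81*i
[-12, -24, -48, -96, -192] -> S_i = -12*2^i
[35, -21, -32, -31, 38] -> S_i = Random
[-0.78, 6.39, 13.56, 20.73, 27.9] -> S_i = -0.78 + 7.17*i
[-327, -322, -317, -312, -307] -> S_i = -327 + 5*i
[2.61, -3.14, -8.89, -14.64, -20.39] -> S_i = 2.61 + -5.75*i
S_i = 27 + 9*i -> [27, 36, 45, 54, 63]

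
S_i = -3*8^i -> [-3, -24, -192, -1536, -12288]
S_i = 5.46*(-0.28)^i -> [5.46, -1.53, 0.43, -0.12, 0.03]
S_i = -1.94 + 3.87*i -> [-1.94, 1.93, 5.8, 9.67, 13.54]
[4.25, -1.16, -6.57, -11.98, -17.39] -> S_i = 4.25 + -5.41*i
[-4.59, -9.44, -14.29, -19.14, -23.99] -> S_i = -4.59 + -4.85*i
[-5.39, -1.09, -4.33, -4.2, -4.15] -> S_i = Random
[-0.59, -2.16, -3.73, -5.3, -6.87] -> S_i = -0.59 + -1.57*i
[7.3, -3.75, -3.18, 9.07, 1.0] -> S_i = Random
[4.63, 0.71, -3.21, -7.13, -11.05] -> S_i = 4.63 + -3.92*i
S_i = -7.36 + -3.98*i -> [-7.36, -11.34, -15.32, -19.3, -23.28]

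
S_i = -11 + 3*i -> [-11, -8, -5, -2, 1]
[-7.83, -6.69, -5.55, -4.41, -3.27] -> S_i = -7.83 + 1.14*i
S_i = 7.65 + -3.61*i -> [7.65, 4.04, 0.43, -3.18, -6.79]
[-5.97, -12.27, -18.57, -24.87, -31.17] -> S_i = -5.97 + -6.30*i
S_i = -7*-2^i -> [-7, 14, -28, 56, -112]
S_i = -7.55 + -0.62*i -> [-7.55, -8.17, -8.79, -9.41, -10.03]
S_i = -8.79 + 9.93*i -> [-8.79, 1.14, 11.07, 21.0, 30.93]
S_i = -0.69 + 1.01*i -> [-0.69, 0.32, 1.33, 2.34, 3.35]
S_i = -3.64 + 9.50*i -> [-3.64, 5.86, 15.36, 24.86, 34.36]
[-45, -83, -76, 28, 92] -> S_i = Random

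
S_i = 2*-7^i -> [2, -14, 98, -686, 4802]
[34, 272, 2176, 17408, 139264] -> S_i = 34*8^i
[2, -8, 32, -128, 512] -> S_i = 2*-4^i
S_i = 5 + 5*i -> [5, 10, 15, 20, 25]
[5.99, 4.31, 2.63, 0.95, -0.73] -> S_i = 5.99 + -1.68*i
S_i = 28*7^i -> [28, 196, 1372, 9604, 67228]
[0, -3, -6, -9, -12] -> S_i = 0 + -3*i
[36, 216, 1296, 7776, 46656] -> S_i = 36*6^i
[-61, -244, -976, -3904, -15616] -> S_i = -61*4^i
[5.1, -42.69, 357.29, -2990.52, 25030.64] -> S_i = 5.10*(-8.37)^i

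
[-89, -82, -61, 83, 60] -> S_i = Random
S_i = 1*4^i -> [1, 4, 16, 64, 256]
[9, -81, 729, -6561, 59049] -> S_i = 9*-9^i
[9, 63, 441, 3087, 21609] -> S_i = 9*7^i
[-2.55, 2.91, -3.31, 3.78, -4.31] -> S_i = -2.55*(-1.14)^i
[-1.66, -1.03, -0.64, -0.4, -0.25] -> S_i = -1.66*0.62^i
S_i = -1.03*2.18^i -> [-1.03, -2.25, -4.89, -10.67, -23.26]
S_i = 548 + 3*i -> [548, 551, 554, 557, 560]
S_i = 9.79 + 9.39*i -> [9.79, 19.18, 28.57, 37.96, 47.35]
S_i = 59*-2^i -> [59, -118, 236, -472, 944]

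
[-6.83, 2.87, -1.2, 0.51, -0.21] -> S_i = -6.83*(-0.42)^i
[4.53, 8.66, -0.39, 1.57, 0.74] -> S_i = Random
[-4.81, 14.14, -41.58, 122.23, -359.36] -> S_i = -4.81*(-2.94)^i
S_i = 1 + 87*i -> [1, 88, 175, 262, 349]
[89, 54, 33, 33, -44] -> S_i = Random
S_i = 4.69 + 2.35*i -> [4.69, 7.04, 9.39, 11.74, 14.09]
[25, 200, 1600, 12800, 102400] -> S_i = 25*8^i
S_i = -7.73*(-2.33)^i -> [-7.73, 18.01, -41.97, 97.78, -227.83]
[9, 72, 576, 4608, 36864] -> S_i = 9*8^i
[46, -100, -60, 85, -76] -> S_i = Random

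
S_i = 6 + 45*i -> [6, 51, 96, 141, 186]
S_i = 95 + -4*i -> [95, 91, 87, 83, 79]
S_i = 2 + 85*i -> [2, 87, 172, 257, 342]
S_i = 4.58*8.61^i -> [4.58, 39.43, 339.53, 2923.31, 25169.7]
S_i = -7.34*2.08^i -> [-7.34, -15.27, -31.76, -66.05, -137.39]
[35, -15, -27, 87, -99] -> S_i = Random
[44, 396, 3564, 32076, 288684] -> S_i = 44*9^i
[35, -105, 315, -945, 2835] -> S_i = 35*-3^i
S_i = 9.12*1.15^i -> [9.12, 10.49, 12.06, 13.87, 15.95]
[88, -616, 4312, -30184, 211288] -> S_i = 88*-7^i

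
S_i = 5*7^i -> [5, 35, 245, 1715, 12005]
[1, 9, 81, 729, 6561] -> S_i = 1*9^i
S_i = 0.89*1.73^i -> [0.89, 1.54, 2.66, 4.61, 7.97]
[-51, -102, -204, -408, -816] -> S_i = -51*2^i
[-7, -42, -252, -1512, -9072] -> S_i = -7*6^i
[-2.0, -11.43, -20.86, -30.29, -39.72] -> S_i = -2.00 + -9.43*i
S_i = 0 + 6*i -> [0, 6, 12, 18, 24]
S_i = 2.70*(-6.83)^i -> [2.7, -18.44, 125.95, -860.25, 5875.52]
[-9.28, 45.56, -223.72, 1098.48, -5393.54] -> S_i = -9.28*(-4.91)^i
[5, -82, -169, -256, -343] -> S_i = 5 + -87*i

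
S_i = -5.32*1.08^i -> [-5.32, -5.75, -6.21, -6.7, -7.24]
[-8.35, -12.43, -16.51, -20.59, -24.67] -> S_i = -8.35 + -4.08*i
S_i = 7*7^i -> [7, 49, 343, 2401, 16807]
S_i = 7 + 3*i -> [7, 10, 13, 16, 19]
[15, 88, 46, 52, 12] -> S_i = Random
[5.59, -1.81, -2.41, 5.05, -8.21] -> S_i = Random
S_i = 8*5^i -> [8, 40, 200, 1000, 5000]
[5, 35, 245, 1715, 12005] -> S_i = 5*7^i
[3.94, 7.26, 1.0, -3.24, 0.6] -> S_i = Random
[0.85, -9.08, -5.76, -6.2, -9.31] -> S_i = Random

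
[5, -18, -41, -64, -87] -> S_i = 5 + -23*i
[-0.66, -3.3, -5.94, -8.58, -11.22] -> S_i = -0.66 + -2.64*i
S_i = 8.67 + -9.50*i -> [8.67, -0.83, -10.33, -19.83, -29.33]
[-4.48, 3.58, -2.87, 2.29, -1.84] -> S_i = -4.48*(-0.80)^i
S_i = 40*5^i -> [40, 200, 1000, 5000, 25000]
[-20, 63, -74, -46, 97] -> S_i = Random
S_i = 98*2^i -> [98, 196, 392, 784, 1568]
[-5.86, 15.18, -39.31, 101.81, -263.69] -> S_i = -5.86*(-2.59)^i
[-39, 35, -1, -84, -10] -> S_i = Random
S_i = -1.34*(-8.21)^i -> [-1.34, 11.0, -90.32, 741.54, -6088.04]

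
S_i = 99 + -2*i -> [99, 97, 95, 93, 91]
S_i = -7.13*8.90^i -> [-7.13, -63.46, -564.77, -5026.43, -44735.22]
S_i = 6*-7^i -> [6, -42, 294, -2058, 14406]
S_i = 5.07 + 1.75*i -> [5.07, 6.82, 8.57, 10.32, 12.07]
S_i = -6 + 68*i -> [-6, 62, 130, 198, 266]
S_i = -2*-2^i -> [-2, 4, -8, 16, -32]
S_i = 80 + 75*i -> [80, 155, 230, 305, 380]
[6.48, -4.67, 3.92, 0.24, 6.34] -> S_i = Random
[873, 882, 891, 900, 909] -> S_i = 873 + 9*i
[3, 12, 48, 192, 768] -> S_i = 3*4^i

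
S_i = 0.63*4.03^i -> [0.63, 2.54, 10.23, 41.23, 166.17]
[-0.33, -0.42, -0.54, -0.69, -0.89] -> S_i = -0.33*1.28^i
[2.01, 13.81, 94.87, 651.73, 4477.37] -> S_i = 2.01*6.87^i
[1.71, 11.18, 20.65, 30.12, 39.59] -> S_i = 1.71 + 9.47*i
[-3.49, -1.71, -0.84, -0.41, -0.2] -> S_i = -3.49*0.49^i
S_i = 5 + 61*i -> [5, 66, 127, 188, 249]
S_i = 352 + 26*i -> [352, 378, 404, 430, 456]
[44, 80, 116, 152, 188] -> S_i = 44 + 36*i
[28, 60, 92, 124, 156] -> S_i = 28 + 32*i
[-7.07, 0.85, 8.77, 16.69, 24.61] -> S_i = -7.07 + 7.92*i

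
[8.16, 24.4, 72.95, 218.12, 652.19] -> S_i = 8.16*2.99^i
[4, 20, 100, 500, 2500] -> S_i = 4*5^i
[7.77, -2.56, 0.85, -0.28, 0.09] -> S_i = 7.77*(-0.33)^i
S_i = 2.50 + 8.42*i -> [2.5, 10.92, 19.34, 27.76, 36.18]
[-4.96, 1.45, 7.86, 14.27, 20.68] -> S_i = -4.96 + 6.41*i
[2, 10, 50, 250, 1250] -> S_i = 2*5^i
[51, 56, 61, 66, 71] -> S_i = 51 + 5*i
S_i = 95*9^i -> [95, 855, 7695, 69255, 623295]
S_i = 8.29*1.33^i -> [8.29, 11.03, 14.66, 19.5, 25.94]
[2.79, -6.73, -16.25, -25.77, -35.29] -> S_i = 2.79 + -9.52*i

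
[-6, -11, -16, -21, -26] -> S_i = -6 + -5*i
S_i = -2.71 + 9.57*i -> [-2.71, 6.86, 16.43, 26.0, 35.57]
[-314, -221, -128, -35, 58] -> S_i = -314 + 93*i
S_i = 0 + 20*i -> [0, 20, 40, 60, 80]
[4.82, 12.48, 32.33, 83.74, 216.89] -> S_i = 4.82*2.59^i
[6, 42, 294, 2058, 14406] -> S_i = 6*7^i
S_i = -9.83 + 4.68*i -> [-9.83, -5.15, -0.47, 4.21, 8.89]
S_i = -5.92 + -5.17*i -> [-5.92, -11.09, -16.26, -21.43, -26.6]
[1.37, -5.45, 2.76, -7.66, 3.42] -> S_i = Random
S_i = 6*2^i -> [6, 12, 24, 48, 96]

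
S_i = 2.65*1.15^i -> [2.65, 3.05, 3.5, 4.03, 4.63]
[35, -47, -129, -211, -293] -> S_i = 35 + -82*i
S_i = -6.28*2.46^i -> [-6.28, -15.45, -38.0, -93.49, -229.99]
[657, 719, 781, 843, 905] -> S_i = 657 + 62*i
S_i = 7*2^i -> [7, 14, 28, 56, 112]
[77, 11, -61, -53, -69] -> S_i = Random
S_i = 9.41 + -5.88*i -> [9.41, 3.53, -2.35, -8.23, -14.11]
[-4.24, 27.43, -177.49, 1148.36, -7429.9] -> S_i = -4.24*(-6.47)^i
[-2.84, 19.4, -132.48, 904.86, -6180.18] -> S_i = -2.84*(-6.83)^i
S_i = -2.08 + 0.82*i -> [-2.08, -1.26, -0.44, 0.38, 1.2]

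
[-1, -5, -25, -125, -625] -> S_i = -1*5^i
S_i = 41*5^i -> [41, 205, 1025, 5125, 25625]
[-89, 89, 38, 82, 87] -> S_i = Random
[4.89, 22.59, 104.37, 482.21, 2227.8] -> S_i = 4.89*4.62^i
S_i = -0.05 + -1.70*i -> [-0.05, -1.75, -3.45, -5.15, -6.85]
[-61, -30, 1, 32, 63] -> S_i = -61 + 31*i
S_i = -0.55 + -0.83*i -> [-0.55, -1.38, -2.21, -3.04, -3.87]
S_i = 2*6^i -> [2, 12, 72, 432, 2592]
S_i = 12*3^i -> [12, 36, 108, 324, 972]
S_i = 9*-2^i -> [9, -18, 36, -72, 144]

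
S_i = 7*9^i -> [7, 63, 567, 5103, 45927]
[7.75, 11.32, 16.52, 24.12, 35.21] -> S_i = 7.75*1.46^i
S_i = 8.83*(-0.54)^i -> [8.83, -4.77, 2.57, -1.39, 0.75]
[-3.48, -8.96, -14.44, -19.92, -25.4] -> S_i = -3.48 + -5.48*i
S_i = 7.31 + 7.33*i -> [7.31, 14.64, 21.97, 29.3, 36.63]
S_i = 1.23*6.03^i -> [1.23, 7.42, 44.72, 269.69, 1626.2]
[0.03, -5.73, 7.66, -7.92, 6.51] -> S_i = Random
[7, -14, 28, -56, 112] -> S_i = 7*-2^i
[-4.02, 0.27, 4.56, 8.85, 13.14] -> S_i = -4.02 + 4.29*i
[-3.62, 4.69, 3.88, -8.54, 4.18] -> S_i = Random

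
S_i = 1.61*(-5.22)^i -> [1.61, -8.4, 43.87, -229.0, 1195.39]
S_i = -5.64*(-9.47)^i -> [-5.64, 53.41, -505.8, 4789.93, -45360.62]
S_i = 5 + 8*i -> [5, 13, 21, 29, 37]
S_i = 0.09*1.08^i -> [0.09, 0.1, 0.1, 0.11, 0.12]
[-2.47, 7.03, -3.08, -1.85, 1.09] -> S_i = Random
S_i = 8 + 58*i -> [8, 66, 124, 182, 240]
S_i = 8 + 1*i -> [8, 9, 10, 11, 12]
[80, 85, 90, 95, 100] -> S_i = 80 + 5*i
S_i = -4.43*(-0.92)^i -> [-4.43, 4.08, -3.75, 3.45, -3.17]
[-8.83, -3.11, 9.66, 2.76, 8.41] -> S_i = Random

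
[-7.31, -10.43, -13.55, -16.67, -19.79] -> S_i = -7.31 + -3.12*i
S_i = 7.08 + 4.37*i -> [7.08, 11.45, 15.82, 20.19, 24.56]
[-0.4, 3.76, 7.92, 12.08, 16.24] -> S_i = -0.40 + 4.16*i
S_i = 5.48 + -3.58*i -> [5.48, 1.9, -1.68, -5.26, -8.84]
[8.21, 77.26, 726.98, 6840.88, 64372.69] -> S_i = 8.21*9.41^i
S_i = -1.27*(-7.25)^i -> [-1.27, 9.21, -66.75, 483.97, -3508.78]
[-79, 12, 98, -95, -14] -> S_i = Random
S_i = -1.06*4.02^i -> [-1.06, -4.26, -17.13, -68.86, -276.83]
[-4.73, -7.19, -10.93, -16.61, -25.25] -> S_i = -4.73*1.52^i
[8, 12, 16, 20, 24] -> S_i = 8 + 4*i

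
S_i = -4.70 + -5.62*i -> [-4.7, -10.32, -15.94, -21.56, -27.18]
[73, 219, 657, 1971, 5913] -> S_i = 73*3^i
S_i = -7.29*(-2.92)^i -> [-7.29, 21.29, -62.16, 181.5, -529.98]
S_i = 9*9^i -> [9, 81, 729, 6561, 59049]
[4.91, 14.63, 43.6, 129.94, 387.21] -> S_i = 4.91*2.98^i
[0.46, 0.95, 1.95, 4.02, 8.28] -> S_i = 0.46*2.06^i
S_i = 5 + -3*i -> [5, 2, -1, -4, -7]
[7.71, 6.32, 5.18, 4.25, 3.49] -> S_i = 7.71*0.82^i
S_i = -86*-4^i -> [-86, 344, -1376, 5504, -22016]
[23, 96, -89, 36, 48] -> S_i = Random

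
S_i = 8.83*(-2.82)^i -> [8.83, -24.9, 70.22, -198.02, 558.42]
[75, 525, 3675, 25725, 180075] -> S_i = 75*7^i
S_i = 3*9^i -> [3, 27, 243, 2187, 19683]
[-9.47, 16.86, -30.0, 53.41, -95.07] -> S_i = -9.47*(-1.78)^i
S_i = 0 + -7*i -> [0, -7, -14, -21, -28]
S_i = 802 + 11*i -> [802, 813, 824, 835, 846]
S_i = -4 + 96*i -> [-4, 92, 188, 284, 380]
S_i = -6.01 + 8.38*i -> [-6.01, 2.37, 10.75, 19.13, 27.51]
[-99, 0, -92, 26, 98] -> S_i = Random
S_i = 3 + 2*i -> [3, 5, 7, 9, 11]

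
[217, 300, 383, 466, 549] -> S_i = 217 + 83*i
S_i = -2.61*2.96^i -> [-2.61, -7.73, -22.87, -67.69, -200.36]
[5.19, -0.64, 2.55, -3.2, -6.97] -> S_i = Random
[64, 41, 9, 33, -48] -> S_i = Random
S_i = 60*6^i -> [60, 360, 2160, 12960, 77760]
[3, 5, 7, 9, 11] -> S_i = 3 + 2*i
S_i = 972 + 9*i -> [972, 981, 990, 999, 1008]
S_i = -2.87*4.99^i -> [-2.87, -14.32, -71.46, -356.6, -1779.44]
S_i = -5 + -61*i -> [-5, -66, -127, -188, -249]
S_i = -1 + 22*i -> [-1, 21, 43, 65, 87]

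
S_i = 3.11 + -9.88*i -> [3.11, -6.77, -16.65, -26.53, -36.41]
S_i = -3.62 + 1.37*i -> [-3.62, -2.25, -0.88, 0.49, 1.86]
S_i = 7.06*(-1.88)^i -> [7.06, -13.27, 24.95, -46.91, 88.19]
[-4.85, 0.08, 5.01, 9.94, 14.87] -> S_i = -4.85 + 4.93*i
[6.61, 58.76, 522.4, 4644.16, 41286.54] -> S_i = 6.61*8.89^i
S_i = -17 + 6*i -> [-17, -11, -5, 1, 7]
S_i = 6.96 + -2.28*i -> [6.96, 4.68, 2.4, 0.12, -2.16]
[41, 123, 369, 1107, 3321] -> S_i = 41*3^i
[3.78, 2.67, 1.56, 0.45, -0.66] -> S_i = 3.78 + -1.11*i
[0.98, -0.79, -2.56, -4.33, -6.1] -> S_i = 0.98 + -1.77*i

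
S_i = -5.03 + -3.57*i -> [-5.03, -8.6, -12.17, -15.74, -19.31]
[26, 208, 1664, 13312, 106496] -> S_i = 26*8^i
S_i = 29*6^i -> [29, 174, 1044, 6264, 37584]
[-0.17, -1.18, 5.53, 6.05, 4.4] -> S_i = Random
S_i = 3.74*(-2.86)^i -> [3.74, -10.7, 30.59, -87.49, 250.23]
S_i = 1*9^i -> [1, 9, 81, 729, 6561]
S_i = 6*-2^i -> [6, -12, 24, -48, 96]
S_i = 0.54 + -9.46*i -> [0.54, -8.92, -18.38, -27.84, -37.3]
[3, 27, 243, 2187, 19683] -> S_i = 3*9^i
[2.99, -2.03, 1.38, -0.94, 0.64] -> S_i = 2.99*(-0.68)^i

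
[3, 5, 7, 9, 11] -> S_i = 3 + 2*i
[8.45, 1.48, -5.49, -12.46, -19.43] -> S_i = 8.45 + -6.97*i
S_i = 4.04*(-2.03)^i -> [4.04, -8.2, 16.65, -33.8, 68.61]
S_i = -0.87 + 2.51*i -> [-0.87, 1.64, 4.15, 6.66, 9.17]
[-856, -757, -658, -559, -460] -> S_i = -856 + 99*i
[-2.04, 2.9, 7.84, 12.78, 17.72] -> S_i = -2.04 + 4.94*i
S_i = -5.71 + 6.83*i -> [-5.71, 1.12, 7.95, 14.78, 21.61]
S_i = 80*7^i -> [80, 560, 3920, 27440, 192080]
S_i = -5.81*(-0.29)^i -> [-5.81, 1.68, -0.49, 0.14, -0.04]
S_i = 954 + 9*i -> [954, 963, 972, 981, 990]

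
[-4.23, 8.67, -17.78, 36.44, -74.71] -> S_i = -4.23*(-2.05)^i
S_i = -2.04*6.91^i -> [-2.04, -14.1, -97.41, -673.08, -4650.96]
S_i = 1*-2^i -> [1, -2, 4, -8, 16]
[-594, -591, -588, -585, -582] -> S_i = -594 + 3*i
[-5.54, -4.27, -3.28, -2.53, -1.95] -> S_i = -5.54*0.77^i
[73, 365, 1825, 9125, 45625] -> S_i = 73*5^i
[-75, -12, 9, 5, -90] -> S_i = Random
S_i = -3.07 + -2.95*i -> [-3.07, -6.02, -8.97, -11.92, -14.87]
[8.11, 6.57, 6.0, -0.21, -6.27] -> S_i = Random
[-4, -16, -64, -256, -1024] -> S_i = -4*4^i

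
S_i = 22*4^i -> [22, 88, 352, 1408, 5632]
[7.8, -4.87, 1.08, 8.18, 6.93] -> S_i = Random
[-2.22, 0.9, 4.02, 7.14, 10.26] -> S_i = -2.22 + 3.12*i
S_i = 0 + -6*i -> [0, -6, -12, -18, -24]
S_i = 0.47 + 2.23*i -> [0.47, 2.7, 4.93, 7.16, 9.39]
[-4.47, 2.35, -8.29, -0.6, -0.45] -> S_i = Random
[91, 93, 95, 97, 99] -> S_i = 91 + 2*i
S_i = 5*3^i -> [5, 15, 45, 135, 405]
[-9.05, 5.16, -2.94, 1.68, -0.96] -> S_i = -9.05*(-0.57)^i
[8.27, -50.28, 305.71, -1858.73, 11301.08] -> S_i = 8.27*(-6.08)^i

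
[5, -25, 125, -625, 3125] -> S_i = 5*-5^i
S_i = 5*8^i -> [5, 40, 320, 2560, 20480]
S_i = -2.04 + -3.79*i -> [-2.04, -5.83, -9.62, -13.41, -17.2]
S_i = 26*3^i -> [26, 78, 234, 702, 2106]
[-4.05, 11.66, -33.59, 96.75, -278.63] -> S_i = -4.05*(-2.88)^i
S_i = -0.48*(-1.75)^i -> [-0.48, 0.84, -1.47, 2.57, -4.5]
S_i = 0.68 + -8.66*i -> [0.68, -7.98, -16.64, -25.3, -33.96]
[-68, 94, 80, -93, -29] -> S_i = Random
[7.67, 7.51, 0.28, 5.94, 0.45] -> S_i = Random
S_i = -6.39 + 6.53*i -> [-6.39, 0.14, 6.67, 13.2, 19.73]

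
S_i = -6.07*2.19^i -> [-6.07, -13.29, -29.11, -63.76, -139.63]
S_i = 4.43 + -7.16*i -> [4.43, -2.73, -9.89, -17.05, -24.21]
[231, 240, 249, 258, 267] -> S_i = 231 + 9*i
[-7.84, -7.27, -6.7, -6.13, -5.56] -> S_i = -7.84 + 0.57*i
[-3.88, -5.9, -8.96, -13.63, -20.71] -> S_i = -3.88*1.52^i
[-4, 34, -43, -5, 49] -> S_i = Random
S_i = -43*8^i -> [-43, -344, -2752, -22016, -176128]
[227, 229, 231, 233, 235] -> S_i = 227 + 2*i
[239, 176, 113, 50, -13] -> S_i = 239 + -63*i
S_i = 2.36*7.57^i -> [2.36, 17.87, 135.24, 1023.76, 7749.89]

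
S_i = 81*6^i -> [81, 486, 2916, 17496, 104976]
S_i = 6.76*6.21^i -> [6.76, 41.98, 260.69, 1618.91, 10053.4]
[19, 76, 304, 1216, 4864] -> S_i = 19*4^i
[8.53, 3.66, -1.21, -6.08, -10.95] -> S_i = 8.53 + -4.87*i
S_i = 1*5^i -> [1, 5, 25, 125, 625]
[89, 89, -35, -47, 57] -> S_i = Random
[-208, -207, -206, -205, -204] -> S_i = -208 + 1*i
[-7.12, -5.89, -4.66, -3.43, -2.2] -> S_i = -7.12 + 1.23*i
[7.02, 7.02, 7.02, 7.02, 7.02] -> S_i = 7.02*1.00^i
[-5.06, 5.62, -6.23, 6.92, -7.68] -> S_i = -5.06*(-1.11)^i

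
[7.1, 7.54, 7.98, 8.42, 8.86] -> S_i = 7.10 + 0.44*i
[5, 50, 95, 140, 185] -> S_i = 5 + 45*i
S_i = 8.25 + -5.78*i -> [8.25, 2.47, -3.31, -9.09, -14.87]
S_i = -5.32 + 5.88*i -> [-5.32, 0.56, 6.44, 12.32, 18.2]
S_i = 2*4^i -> [2, 8, 32, 128, 512]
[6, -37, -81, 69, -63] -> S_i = Random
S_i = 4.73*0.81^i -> [4.73, 3.83, 3.1, 2.51, 2.04]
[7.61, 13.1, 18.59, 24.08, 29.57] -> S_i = 7.61 + 5.49*i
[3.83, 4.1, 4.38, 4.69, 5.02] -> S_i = 3.83*1.07^i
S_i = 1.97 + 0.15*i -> [1.97, 2.12, 2.27, 2.42, 2.57]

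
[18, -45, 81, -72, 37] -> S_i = Random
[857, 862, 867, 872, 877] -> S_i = 857 + 5*i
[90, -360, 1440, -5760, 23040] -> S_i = 90*-4^i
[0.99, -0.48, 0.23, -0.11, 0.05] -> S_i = 0.99*(-0.48)^i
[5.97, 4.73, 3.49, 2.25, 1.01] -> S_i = 5.97 + -1.24*i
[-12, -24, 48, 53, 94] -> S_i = Random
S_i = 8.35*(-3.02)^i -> [8.35, -25.22, 76.16, -229.99, 694.57]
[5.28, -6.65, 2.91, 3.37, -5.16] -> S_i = Random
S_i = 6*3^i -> [6, 18, 54, 162, 486]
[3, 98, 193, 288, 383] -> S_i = 3 + 95*i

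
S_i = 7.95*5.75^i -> [7.95, 45.71, 262.85, 1511.37, 8690.37]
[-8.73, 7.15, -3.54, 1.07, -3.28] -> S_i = Random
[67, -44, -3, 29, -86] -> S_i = Random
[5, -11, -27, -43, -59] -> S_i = 5 + -16*i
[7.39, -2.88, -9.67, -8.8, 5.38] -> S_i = Random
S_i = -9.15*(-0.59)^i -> [-9.15, 5.4, -3.19, 1.88, -1.11]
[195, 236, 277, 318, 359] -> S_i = 195 + 41*i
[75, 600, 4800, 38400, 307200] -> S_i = 75*8^i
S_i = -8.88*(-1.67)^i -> [-8.88, 14.83, -24.77, 41.36, -69.07]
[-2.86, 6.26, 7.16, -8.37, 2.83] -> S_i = Random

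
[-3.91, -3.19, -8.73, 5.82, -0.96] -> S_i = Random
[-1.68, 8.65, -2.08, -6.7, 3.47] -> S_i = Random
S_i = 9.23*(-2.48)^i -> [9.23, -22.89, 56.77, -140.79, 349.15]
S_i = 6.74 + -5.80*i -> [6.74, 0.94, -4.86, -10.66, -16.46]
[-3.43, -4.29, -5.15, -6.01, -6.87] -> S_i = -3.43 + -0.86*i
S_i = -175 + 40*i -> [-175, -135, -95, -55, -15]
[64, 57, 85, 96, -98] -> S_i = Random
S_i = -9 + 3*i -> [-9, -6, -3, 0, 3]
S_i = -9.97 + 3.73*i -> [-9.97, -6.24, -2.51, 1.22, 4.95]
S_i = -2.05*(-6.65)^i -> [-2.05, 13.63, -90.66, 602.86, -4009.04]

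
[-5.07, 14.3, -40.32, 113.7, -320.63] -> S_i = -5.07*(-2.82)^i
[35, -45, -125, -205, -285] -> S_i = 35 + -80*i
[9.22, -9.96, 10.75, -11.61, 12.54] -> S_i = 9.22*(-1.08)^i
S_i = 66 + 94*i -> [66, 160, 254, 348, 442]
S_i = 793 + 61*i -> [793, 854, 915, 976, 1037]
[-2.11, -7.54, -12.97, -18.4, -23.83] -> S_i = -2.11 + -5.43*i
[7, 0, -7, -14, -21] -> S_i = 7 + -7*i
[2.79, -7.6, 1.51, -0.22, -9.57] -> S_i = Random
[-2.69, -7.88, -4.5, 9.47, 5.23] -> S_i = Random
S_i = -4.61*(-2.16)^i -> [-4.61, 9.96, -21.51, 46.46, -100.35]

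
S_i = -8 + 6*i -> [-8, -2, 4, 10, 16]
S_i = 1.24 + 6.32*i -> [1.24, 7.56, 13.88, 20.2, 26.52]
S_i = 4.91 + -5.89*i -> [4.91, -0.98, -6.87, -12.76, -18.65]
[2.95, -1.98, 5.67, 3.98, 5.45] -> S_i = Random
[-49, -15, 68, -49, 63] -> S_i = Random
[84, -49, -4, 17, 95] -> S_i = Random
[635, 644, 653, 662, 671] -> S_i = 635 + 9*i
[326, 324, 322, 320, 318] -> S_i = 326 + -2*i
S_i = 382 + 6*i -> [382, 388, 394, 400, 406]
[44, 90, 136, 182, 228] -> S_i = 44 + 46*i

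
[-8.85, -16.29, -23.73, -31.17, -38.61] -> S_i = -8.85 + -7.44*i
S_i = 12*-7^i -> [12, -84, 588, -4116, 28812]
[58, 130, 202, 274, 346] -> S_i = 58 + 72*i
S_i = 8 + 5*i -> [8, 13, 18, 23, 28]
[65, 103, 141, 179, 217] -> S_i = 65 + 38*i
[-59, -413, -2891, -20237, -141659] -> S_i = -59*7^i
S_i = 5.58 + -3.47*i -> [5.58, 2.11, -1.36, -4.83, -8.3]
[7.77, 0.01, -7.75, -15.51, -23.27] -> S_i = 7.77 + -7.76*i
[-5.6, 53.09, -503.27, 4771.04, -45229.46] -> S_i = -5.60*(-9.48)^i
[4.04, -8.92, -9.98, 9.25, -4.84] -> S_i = Random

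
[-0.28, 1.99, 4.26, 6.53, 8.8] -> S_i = -0.28 + 2.27*i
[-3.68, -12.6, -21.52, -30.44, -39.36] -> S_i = -3.68 + -8.92*i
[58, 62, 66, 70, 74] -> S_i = 58 + 4*i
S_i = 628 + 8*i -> [628, 636, 644, 652, 660]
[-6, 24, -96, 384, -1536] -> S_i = -6*-4^i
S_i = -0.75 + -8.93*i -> [-0.75, -9.68, -18.61, -27.54, -36.47]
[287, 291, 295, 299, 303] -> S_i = 287 + 4*i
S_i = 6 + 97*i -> [6, 103, 200, 297, 394]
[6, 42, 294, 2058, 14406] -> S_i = 6*7^i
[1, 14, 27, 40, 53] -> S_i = 1 + 13*i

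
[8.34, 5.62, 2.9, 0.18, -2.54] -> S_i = 8.34 + -2.72*i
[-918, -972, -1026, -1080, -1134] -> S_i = -918 + -54*i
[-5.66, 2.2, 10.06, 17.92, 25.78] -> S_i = -5.66 + 7.86*i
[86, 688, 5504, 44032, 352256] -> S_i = 86*8^i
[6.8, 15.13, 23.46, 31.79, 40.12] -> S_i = 6.80 + 8.33*i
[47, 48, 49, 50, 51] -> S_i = 47 + 1*i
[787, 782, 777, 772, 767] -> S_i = 787 + -5*i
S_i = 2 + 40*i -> [2, 42, 82, 122, 162]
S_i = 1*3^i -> [1, 3, 9, 27, 81]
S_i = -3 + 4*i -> [-3, 1, 5, 9, 13]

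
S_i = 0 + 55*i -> [0, 55, 110, 165, 220]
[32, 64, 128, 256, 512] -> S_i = 32*2^i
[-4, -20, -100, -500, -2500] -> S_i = -4*5^i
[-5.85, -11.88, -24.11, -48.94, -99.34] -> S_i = -5.85*2.03^i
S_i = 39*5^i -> [39, 195, 975, 4875, 24375]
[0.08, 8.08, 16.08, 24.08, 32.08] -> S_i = 0.08 + 8.00*i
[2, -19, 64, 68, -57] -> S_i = Random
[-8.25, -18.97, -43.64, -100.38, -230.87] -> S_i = -8.25*2.30^i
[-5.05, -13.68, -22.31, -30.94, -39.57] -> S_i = -5.05 + -8.63*i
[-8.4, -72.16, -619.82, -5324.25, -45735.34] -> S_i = -8.40*8.59^i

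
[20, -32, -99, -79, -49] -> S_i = Random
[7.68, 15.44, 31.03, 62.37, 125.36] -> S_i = 7.68*2.01^i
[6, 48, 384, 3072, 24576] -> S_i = 6*8^i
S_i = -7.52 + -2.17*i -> [-7.52, -9.69, -11.86, -14.03, -16.2]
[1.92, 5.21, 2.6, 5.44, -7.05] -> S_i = Random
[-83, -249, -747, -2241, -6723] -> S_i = -83*3^i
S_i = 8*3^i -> [8, 24, 72, 216, 648]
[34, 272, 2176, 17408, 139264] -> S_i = 34*8^i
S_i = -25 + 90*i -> [-25, 65, 155, 245, 335]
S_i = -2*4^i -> [-2, -8, -32, -128, -512]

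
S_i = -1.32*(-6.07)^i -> [-1.32, 8.01, -48.64, 295.22, -1791.96]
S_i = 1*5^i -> [1, 5, 25, 125, 625]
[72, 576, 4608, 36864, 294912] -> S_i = 72*8^i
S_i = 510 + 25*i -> [510, 535, 560, 585, 610]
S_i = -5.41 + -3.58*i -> [-5.41, -8.99, -12.57, -16.15, -19.73]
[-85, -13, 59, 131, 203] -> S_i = -85 + 72*i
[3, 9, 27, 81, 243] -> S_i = 3*3^i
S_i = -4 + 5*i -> [-4, 1, 6, 11, 16]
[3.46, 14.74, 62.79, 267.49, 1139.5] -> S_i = 3.46*4.26^i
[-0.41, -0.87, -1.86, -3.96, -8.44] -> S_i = -0.41*2.13^i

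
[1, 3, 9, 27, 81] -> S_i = 1*3^i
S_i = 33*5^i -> [33, 165, 825, 4125, 20625]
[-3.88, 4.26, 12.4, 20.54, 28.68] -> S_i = -3.88 + 8.14*i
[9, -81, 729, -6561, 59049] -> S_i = 9*-9^i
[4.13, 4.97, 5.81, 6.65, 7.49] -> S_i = 4.13 + 0.84*i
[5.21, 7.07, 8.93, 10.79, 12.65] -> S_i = 5.21 + 1.86*i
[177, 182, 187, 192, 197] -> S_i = 177 + 5*i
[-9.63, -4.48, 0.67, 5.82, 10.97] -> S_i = -9.63 + 5.15*i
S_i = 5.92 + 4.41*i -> [5.92, 10.33, 14.74, 19.15, 23.56]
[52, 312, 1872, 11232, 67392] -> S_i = 52*6^i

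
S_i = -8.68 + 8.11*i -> [-8.68, -0.57, 7.54, 15.65, 23.76]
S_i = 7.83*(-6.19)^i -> [7.83, -48.47, 300.02, -1857.09, 11495.41]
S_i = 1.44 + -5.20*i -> [1.44, -3.76, -8.96, -14.16, -19.36]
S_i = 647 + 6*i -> [647, 653, 659, 665, 671]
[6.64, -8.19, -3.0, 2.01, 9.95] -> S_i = Random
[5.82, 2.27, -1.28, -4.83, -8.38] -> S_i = 5.82 + -3.55*i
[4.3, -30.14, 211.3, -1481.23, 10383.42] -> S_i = 4.30*(-7.01)^i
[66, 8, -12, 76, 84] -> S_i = Random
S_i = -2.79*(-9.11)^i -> [-2.79, 25.42, -231.55, 2109.4, -19216.65]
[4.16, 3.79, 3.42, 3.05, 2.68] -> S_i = 4.16 + -0.37*i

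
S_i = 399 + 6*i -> [399, 405, 411, 417, 423]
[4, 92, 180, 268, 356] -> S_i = 4 + 88*i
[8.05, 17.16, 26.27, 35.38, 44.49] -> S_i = 8.05 + 9.11*i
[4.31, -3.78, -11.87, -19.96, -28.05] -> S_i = 4.31 + -8.09*i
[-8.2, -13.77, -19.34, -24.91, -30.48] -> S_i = -8.20 + -5.57*i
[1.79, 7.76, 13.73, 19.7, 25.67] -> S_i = 1.79 + 5.97*i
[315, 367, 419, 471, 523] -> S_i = 315 + 52*i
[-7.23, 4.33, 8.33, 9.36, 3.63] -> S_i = Random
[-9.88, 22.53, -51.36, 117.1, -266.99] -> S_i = -9.88*(-2.28)^i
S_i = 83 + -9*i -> [83, 74, 65, 56, 47]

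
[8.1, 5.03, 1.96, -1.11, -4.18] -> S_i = 8.10 + -3.07*i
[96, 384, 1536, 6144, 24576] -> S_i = 96*4^i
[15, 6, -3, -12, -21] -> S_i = 15 + -9*i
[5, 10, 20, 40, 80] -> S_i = 5*2^i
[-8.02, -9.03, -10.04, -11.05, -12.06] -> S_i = -8.02 + -1.01*i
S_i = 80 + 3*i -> [80, 83, 86, 89, 92]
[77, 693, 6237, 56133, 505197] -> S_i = 77*9^i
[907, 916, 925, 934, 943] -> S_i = 907 + 9*i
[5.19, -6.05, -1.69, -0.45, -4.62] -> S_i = Random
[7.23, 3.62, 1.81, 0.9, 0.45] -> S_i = 7.23*0.50^i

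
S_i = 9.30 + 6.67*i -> [9.3, 15.97, 22.64, 29.31, 35.98]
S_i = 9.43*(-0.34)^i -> [9.43, -3.21, 1.09, -0.37, 0.13]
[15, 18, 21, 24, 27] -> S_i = 15 + 3*i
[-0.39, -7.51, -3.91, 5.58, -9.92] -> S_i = Random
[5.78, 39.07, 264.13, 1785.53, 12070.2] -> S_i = 5.78*6.76^i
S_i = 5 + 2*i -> [5, 7, 9, 11, 13]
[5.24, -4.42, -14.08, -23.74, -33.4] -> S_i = 5.24 + -9.66*i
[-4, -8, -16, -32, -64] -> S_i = -4*2^i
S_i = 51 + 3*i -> [51, 54, 57, 60, 63]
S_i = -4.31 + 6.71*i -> [-4.31, 2.4, 9.11, 15.82, 22.53]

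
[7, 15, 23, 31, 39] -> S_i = 7 + 8*i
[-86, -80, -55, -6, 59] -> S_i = Random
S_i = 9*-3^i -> [9, -27, 81, -243, 729]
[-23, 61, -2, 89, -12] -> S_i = Random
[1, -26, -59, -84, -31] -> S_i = Random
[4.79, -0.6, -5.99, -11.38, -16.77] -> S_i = 4.79 + -5.39*i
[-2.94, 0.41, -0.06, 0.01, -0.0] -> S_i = -2.94*(-0.14)^i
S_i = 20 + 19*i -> [20, 39, 58, 77, 96]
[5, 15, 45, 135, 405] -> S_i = 5*3^i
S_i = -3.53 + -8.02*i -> [-3.53, -11.55, -19.57, -27.59, -35.61]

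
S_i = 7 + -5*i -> [7, 2, -3, -8, -13]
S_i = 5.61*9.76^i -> [5.61, 54.75, 534.4, 5215.7, 50905.2]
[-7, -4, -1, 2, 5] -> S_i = -7 + 3*i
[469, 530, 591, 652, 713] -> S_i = 469 + 61*i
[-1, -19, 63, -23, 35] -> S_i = Random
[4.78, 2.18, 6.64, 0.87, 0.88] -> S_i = Random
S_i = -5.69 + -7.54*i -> [-5.69, -13.23, -20.77, -28.31, -35.85]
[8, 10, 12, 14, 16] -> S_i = 8 + 2*i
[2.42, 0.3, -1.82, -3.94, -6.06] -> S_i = 2.42 + -2.12*i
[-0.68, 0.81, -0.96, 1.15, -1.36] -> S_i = -0.68*(-1.19)^i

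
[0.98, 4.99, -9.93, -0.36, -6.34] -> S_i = Random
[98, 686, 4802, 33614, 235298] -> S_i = 98*7^i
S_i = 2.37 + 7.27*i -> [2.37, 9.64, 16.91, 24.18, 31.45]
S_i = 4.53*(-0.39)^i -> [4.53, -1.77, 0.69, -0.27, 0.1]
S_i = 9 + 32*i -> [9, 41, 73, 105, 137]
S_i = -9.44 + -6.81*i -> [-9.44, -16.25, -23.06, -29.87, -36.68]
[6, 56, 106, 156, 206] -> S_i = 6 + 50*i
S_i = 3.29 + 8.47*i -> [3.29, 11.76, 20.23, 28.7, 37.17]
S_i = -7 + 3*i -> [-7, -4, -1, 2, 5]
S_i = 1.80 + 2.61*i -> [1.8, 4.41, 7.02, 9.63, 12.24]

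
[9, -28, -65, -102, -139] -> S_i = 9 + -37*i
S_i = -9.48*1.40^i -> [-9.48, -13.27, -18.58, -26.01, -36.42]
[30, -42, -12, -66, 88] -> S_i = Random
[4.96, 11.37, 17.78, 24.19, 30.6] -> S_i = 4.96 + 6.41*i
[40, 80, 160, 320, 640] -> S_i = 40*2^i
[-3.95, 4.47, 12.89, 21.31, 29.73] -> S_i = -3.95 + 8.42*i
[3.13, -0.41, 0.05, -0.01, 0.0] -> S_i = 3.13*(-0.13)^i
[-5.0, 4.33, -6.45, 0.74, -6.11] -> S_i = Random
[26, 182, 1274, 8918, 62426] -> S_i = 26*7^i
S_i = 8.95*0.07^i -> [8.95, 0.63, 0.04, 0.0, 0.0]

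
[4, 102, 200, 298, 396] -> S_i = 4 + 98*i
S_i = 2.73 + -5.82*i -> [2.73, -3.09, -8.91, -14.73, -20.55]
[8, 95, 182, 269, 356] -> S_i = 8 + 87*i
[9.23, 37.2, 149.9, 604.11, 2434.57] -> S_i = 9.23*4.03^i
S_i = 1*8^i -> [1, 8, 64, 512, 4096]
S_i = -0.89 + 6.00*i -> [-0.89, 5.11, 11.11, 17.11, 23.11]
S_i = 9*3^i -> [9, 27, 81, 243, 729]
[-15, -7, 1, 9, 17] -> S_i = -15 + 8*i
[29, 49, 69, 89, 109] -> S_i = 29 + 20*i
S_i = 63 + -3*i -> [63, 60, 57, 54, 51]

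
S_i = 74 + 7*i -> [74, 81, 88, 95, 102]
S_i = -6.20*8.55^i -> [-6.2, -53.01, -453.24, -3875.16, -33132.65]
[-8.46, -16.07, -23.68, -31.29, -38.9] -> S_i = -8.46 + -7.61*i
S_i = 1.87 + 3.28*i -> [1.87, 5.15, 8.43, 11.71, 14.99]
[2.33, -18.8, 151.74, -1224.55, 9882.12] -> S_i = 2.33*(-8.07)^i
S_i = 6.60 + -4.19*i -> [6.6, 2.41, -1.78, -5.97, -10.16]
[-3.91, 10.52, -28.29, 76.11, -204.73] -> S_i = -3.91*(-2.69)^i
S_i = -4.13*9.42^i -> [-4.13, -38.9, -366.48, -3452.25, -32520.23]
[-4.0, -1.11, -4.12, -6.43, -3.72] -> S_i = Random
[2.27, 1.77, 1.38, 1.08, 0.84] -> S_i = 2.27*0.78^i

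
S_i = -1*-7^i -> [-1, 7, -49, 343, -2401]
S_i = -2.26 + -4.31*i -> [-2.26, -6.57, -10.88, -15.19, -19.5]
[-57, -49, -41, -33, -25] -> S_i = -57 + 8*i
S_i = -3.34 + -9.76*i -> [-3.34, -13.1, -22.86, -32.62, -42.38]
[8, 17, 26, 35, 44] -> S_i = 8 + 9*i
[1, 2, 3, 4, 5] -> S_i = 1 + 1*i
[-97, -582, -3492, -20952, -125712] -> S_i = -97*6^i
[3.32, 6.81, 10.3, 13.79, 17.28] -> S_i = 3.32 + 3.49*i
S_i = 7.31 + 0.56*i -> [7.31, 7.87, 8.43, 8.99, 9.55]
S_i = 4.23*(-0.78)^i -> [4.23, -3.3, 2.57, -2.01, 1.57]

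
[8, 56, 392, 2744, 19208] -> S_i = 8*7^i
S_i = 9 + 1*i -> [9, 10, 11, 12, 13]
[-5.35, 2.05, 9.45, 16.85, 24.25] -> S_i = -5.35 + 7.40*i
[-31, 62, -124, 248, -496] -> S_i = -31*-2^i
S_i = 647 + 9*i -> [647, 656, 665, 674, 683]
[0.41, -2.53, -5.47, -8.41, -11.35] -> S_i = 0.41 + -2.94*i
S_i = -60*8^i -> [-60, -480, -3840, -30720, -245760]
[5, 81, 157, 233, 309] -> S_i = 5 + 76*i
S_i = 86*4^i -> [86, 344, 1376, 5504, 22016]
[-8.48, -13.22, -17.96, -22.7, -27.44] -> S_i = -8.48 + -4.74*i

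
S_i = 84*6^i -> [84, 504, 3024, 18144, 108864]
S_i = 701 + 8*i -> [701, 709, 717, 725, 733]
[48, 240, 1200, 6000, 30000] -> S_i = 48*5^i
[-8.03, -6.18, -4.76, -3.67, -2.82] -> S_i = -8.03*0.77^i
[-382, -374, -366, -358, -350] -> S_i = -382 + 8*i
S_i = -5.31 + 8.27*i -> [-5.31, 2.96, 11.23, 19.5, 27.77]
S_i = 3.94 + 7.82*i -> [3.94, 11.76, 19.58, 27.4, 35.22]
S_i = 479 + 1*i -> [479, 480, 481, 482, 483]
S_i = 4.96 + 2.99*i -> [4.96, 7.95, 10.94, 13.93, 16.92]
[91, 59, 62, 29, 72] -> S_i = Random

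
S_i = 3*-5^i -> [3, -15, 75, -375, 1875]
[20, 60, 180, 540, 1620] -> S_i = 20*3^i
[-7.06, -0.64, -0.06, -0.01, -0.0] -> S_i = -7.06*0.09^i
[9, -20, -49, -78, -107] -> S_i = 9 + -29*i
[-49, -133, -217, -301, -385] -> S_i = -49 + -84*i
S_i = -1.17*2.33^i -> [-1.17, -2.73, -6.35, -14.8, -34.48]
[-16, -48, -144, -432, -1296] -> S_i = -16*3^i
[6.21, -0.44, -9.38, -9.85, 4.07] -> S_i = Random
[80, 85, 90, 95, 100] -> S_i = 80 + 5*i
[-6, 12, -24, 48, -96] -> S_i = -6*-2^i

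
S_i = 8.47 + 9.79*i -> [8.47, 18.26, 28.05, 37.84, 47.63]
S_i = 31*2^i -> [31, 62, 124, 248, 496]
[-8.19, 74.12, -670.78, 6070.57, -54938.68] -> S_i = -8.19*(-9.05)^i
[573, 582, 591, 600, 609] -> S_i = 573 + 9*i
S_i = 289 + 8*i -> [289, 297, 305, 313, 321]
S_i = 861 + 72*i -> [861, 933, 1005, 1077, 1149]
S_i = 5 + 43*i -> [5, 48, 91, 134, 177]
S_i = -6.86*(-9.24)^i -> [-6.86, 63.39, -585.69, 5411.78, -50004.84]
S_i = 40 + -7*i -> [40, 33, 26, 19, 12]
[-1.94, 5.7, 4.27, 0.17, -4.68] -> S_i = Random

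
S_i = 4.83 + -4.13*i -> [4.83, 0.7, -3.43, -7.56, -11.69]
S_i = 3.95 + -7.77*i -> [3.95, -3.82, -11.59, -19.36, -27.13]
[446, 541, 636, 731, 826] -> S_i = 446 + 95*i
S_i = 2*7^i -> [2, 14, 98, 686, 4802]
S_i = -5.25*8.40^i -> [-5.25, -44.1, -370.44, -3111.7, -26138.25]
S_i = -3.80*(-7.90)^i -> [-3.8, 30.02, -237.16, 1873.55, -14801.03]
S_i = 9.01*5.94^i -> [9.01, 53.52, 317.91, 1888.36, 11216.84]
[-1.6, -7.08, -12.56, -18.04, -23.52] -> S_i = -1.60 + -5.48*i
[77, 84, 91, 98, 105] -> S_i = 77 + 7*i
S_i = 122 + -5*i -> [122, 117, 112, 107, 102]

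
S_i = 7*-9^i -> [7, -63, 567, -5103, 45927]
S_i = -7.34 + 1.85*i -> [-7.34, -5.49, -3.64, -1.79, 0.06]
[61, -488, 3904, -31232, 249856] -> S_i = 61*-8^i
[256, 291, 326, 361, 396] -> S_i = 256 + 35*i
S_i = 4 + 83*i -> [4, 87, 170, 253, 336]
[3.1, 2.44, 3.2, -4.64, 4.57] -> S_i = Random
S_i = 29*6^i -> [29, 174, 1044, 6264, 37584]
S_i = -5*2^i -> [-5, -10, -20, -40, -80]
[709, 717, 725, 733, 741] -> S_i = 709 + 8*i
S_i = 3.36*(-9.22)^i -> [3.36, -30.98, 285.63, -2633.49, 24280.8]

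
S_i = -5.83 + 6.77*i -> [-5.83, 0.94, 7.71, 14.48, 21.25]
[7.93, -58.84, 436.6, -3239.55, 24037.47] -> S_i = 7.93*(-7.42)^i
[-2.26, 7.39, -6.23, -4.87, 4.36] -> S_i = Random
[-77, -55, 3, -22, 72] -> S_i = Random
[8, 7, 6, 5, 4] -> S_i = 8 + -1*i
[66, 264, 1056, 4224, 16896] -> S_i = 66*4^i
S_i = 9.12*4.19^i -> [9.12, 38.21, 160.11, 670.87, 2810.94]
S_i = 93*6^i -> [93, 558, 3348, 20088, 120528]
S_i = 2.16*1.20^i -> [2.16, 2.59, 3.11, 3.73, 4.48]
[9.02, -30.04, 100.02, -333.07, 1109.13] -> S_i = 9.02*(-3.33)^i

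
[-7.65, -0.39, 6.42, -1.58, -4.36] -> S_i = Random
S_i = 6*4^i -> [6, 24, 96, 384, 1536]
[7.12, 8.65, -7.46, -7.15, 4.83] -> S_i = Random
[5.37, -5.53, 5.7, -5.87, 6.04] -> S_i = 5.37*(-1.03)^i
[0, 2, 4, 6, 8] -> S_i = 0 + 2*i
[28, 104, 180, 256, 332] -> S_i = 28 + 76*i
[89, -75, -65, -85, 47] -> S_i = Random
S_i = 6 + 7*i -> [6, 13, 20, 27, 34]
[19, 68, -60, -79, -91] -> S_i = Random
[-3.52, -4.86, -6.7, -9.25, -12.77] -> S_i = -3.52*1.38^i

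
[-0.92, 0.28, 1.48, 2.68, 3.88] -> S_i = -0.92 + 1.20*i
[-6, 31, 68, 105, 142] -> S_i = -6 + 37*i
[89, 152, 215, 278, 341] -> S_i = 89 + 63*i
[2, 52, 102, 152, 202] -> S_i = 2 + 50*i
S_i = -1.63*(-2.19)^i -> [-1.63, 3.57, -7.82, 17.12, -37.49]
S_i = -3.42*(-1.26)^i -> [-3.42, 4.31, -5.43, 6.84, -8.62]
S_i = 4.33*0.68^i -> [4.33, 2.94, 2.0, 1.36, 0.93]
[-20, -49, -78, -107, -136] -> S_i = -20 + -29*i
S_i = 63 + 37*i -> [63, 100, 137, 174, 211]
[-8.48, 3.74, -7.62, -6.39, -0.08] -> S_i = Random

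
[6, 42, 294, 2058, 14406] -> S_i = 6*7^i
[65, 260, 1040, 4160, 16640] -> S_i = 65*4^i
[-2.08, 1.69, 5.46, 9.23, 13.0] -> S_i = -2.08 + 3.77*i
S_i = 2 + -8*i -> [2, -6, -14, -22, -30]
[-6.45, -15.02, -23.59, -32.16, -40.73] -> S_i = -6.45 + -8.57*i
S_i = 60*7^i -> [60, 420, 2940, 20580, 144060]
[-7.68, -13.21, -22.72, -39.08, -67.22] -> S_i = -7.68*1.72^i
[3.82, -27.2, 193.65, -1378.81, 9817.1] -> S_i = 3.82*(-7.12)^i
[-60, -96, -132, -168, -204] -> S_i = -60 + -36*i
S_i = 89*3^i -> [89, 267, 801, 2403, 7209]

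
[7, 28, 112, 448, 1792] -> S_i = 7*4^i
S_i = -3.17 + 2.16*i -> [-3.17, -1.01, 1.15, 3.31, 5.47]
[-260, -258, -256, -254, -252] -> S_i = -260 + 2*i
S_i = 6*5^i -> [6, 30, 150, 750, 3750]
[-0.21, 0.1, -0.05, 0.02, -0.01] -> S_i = -0.21*(-0.49)^i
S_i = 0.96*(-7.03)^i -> [0.96, -6.75, 47.44, -333.53, 2344.73]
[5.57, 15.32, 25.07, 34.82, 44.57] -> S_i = 5.57 + 9.75*i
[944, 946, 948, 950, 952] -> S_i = 944 + 2*i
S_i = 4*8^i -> [4, 32, 256, 2048, 16384]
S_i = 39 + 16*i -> [39, 55, 71, 87, 103]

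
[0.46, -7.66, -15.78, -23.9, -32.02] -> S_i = 0.46 + -8.12*i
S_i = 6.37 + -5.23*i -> [6.37, 1.14, -4.09, -9.32, -14.55]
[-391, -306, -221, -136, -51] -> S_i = -391 + 85*i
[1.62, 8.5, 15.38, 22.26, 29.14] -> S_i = 1.62 + 6.88*i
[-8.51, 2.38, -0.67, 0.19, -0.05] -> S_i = -8.51*(-0.28)^i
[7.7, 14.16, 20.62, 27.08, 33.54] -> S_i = 7.70 + 6.46*i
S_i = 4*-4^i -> [4, -16, 64, -256, 1024]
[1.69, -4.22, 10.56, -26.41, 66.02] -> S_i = 1.69*(-2.50)^i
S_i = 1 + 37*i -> [1, 38, 75, 112, 149]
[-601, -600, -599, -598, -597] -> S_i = -601 + 1*i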